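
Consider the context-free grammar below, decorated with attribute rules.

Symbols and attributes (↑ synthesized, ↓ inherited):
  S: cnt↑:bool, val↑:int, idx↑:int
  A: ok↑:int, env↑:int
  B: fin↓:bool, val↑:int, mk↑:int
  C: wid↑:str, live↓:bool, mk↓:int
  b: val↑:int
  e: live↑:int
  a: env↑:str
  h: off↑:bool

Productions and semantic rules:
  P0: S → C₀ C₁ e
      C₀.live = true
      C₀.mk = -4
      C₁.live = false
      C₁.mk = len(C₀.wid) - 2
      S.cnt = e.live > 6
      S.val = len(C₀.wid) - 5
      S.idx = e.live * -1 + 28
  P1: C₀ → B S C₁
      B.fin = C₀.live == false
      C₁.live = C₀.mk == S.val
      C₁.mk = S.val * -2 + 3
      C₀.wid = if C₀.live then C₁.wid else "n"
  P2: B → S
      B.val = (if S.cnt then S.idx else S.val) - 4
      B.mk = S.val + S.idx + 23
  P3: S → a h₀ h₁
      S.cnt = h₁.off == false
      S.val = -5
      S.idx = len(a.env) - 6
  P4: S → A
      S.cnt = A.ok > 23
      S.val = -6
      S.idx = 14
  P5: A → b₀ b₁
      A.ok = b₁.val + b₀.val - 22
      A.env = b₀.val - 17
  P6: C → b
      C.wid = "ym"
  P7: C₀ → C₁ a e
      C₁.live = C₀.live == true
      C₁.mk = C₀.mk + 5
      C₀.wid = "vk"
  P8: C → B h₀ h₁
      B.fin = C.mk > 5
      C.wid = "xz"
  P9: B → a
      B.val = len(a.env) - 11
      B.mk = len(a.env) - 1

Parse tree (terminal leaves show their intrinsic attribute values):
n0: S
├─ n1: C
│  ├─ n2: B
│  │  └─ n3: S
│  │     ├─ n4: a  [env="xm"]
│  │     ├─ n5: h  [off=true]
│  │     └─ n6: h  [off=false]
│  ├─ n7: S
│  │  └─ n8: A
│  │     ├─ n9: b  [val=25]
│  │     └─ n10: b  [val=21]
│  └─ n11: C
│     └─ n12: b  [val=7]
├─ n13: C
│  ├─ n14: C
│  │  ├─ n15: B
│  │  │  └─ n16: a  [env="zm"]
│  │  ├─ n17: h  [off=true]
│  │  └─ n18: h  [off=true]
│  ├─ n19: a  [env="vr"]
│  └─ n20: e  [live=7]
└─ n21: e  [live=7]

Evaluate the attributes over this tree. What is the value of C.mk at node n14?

5

1. n1.live = true  [true]
2. n1.mk = -4  [-4]
3. n2.fin = false  [C₀.live == false]
4. n4.env = "xm"  [terminal]
5. n5.off = true  [terminal]
6. n6.off = false  [terminal]
7. n3.cnt = true  [h₁.off == false]
8. n3.val = -5  [-5]
9. n3.idx = -4  [len(a.env) - 6]
10. n2.val = -8  [(if S.cnt then S.idx else S.val) - 4]
11. n2.mk = 14  [S.val + S.idx + 23]
12. n9.val = 25  [terminal]
13. n10.val = 21  [terminal]
14. n8.ok = 24  [b₁.val + b₀.val - 22]
15. n8.env = 8  [b₀.val - 17]
16. n7.cnt = true  [A.ok > 23]
17. n7.val = -6  [-6]
18. n7.idx = 14  [14]
19. n11.live = false  [C₀.mk == S.val]
20. n11.mk = 15  [S.val * -2 + 3]
21. n12.val = 7  [terminal]
22. n11.wid = "ym"  ["ym"]
23. n1.wid = "ym"  [if C₀.live then C₁.wid else "n"]
24. n13.live = false  [false]
25. n13.mk = 0  [len(C₀.wid) - 2]
26. n14.live = false  [C₀.live == true]
27. n14.mk = 5  [C₀.mk + 5]
28. n15.fin = false  [C.mk > 5]
29. n16.env = "zm"  [terminal]
30. n15.val = -9  [len(a.env) - 11]
31. n15.mk = 1  [len(a.env) - 1]
32. n17.off = true  [terminal]
33. n18.off = true  [terminal]
34. n14.wid = "xz"  ["xz"]
35. n19.env = "vr"  [terminal]
36. n20.live = 7  [terminal]
37. n13.wid = "vk"  ["vk"]
38. n21.live = 7  [terminal]
39. n0.cnt = true  [e.live > 6]
40. n0.val = -3  [len(C₀.wid) - 5]
41. n0.idx = 21  [e.live * -1 + 28]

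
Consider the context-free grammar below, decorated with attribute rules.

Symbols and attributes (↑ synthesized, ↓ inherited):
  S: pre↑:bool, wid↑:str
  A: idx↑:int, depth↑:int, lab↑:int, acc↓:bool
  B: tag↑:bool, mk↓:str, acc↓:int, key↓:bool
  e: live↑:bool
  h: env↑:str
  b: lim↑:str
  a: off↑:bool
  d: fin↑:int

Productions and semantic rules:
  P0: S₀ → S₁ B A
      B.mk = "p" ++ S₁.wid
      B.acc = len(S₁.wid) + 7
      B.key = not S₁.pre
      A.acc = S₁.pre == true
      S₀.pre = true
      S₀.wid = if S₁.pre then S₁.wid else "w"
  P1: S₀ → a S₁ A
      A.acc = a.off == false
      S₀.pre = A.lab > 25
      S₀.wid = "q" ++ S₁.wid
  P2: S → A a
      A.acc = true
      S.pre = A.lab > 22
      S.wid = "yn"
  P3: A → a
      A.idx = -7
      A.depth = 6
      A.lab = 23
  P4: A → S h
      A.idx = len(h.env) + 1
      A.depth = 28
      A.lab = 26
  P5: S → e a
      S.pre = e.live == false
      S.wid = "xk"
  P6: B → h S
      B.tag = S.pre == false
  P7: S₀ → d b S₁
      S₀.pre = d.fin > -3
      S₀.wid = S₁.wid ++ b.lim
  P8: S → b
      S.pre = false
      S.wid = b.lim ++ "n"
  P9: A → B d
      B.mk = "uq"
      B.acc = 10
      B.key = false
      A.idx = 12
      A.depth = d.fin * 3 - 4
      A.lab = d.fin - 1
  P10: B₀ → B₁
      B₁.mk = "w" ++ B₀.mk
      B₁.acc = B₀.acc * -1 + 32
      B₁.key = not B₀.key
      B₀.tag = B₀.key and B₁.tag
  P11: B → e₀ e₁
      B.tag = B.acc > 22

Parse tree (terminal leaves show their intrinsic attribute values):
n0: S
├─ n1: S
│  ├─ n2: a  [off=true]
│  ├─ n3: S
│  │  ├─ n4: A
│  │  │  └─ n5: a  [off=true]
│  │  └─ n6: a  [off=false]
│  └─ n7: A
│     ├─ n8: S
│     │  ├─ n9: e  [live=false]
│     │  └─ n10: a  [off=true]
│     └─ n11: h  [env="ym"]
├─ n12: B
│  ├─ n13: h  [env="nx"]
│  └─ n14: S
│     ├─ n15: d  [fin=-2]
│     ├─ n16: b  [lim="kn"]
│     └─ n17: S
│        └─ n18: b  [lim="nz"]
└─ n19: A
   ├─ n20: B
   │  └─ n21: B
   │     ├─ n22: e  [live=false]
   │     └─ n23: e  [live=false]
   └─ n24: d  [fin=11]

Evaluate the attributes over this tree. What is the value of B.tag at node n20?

false

1. n2.off = true  [terminal]
2. n4.acc = true  [true]
3. n5.off = true  [terminal]
4. n4.idx = -7  [-7]
5. n4.depth = 6  [6]
6. n4.lab = 23  [23]
7. n6.off = false  [terminal]
8. n3.pre = true  [A.lab > 22]
9. n3.wid = "yn"  ["yn"]
10. n7.acc = false  [a.off == false]
11. n9.live = false  [terminal]
12. n10.off = true  [terminal]
13. n8.pre = true  [e.live == false]
14. n8.wid = "xk"  ["xk"]
15. n11.env = "ym"  [terminal]
16. n7.idx = 3  [len(h.env) + 1]
17. n7.depth = 28  [28]
18. n7.lab = 26  [26]
19. n1.pre = true  [A.lab > 25]
20. n1.wid = "qyn"  ["q" ++ S₁.wid]
21. n12.mk = "pqyn"  ["p" ++ S₁.wid]
22. n12.acc = 10  [len(S₁.wid) + 7]
23. n12.key = false  [not S₁.pre]
24. n13.env = "nx"  [terminal]
25. n15.fin = -2  [terminal]
26. n16.lim = "kn"  [terminal]
27. n18.lim = "nz"  [terminal]
28. n17.pre = false  [false]
29. n17.wid = "nzn"  [b.lim ++ "n"]
30. n14.pre = true  [d.fin > -3]
31. n14.wid = "nznkn"  [S₁.wid ++ b.lim]
32. n12.tag = false  [S.pre == false]
33. n19.acc = true  [S₁.pre == true]
34. n20.mk = "uq"  ["uq"]
35. n20.acc = 10  [10]
36. n20.key = false  [false]
37. n21.mk = "wuq"  ["w" ++ B₀.mk]
38. n21.acc = 22  [B₀.acc * -1 + 32]
39. n21.key = true  [not B₀.key]
40. n22.live = false  [terminal]
41. n23.live = false  [terminal]
42. n21.tag = false  [B.acc > 22]
43. n20.tag = false  [B₀.key and B₁.tag]
44. n24.fin = 11  [terminal]
45. n19.idx = 12  [12]
46. n19.depth = 29  [d.fin * 3 - 4]
47. n19.lab = 10  [d.fin - 1]
48. n0.pre = true  [true]
49. n0.wid = "qyn"  [if S₁.pre then S₁.wid else "w"]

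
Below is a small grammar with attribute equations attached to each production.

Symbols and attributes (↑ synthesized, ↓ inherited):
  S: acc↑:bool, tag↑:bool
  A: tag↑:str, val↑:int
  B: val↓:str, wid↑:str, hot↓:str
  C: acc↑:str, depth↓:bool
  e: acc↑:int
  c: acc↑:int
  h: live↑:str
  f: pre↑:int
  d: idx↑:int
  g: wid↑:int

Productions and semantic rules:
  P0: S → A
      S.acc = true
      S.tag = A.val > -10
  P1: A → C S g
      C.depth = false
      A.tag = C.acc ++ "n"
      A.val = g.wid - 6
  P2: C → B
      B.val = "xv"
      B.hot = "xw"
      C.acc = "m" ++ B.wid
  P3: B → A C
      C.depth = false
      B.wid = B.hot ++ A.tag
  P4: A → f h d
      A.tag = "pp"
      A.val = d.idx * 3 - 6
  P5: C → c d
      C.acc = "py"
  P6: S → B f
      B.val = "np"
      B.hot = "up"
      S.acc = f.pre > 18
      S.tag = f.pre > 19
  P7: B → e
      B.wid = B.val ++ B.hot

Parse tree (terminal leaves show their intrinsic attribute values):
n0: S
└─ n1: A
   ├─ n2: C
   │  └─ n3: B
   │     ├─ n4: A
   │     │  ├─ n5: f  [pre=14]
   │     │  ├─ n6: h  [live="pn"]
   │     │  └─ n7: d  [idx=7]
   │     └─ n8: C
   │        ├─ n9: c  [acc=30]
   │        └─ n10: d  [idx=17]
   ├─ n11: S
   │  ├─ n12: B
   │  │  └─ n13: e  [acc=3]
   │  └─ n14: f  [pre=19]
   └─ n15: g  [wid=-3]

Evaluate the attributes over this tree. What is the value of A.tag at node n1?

1. n2.depth = false  [false]
2. n3.val = "xv"  ["xv"]
3. n3.hot = "xw"  ["xw"]
4. n5.pre = 14  [terminal]
5. n6.live = "pn"  [terminal]
6. n7.idx = 7  [terminal]
7. n4.tag = "pp"  ["pp"]
8. n4.val = 15  [d.idx * 3 - 6]
9. n8.depth = false  [false]
10. n9.acc = 30  [terminal]
11. n10.idx = 17  [terminal]
12. n8.acc = "py"  ["py"]
13. n3.wid = "xwpp"  [B.hot ++ A.tag]
14. n2.acc = "mxwpp"  ["m" ++ B.wid]
15. n12.val = "np"  ["np"]
16. n12.hot = "up"  ["up"]
17. n13.acc = 3  [terminal]
18. n12.wid = "npup"  [B.val ++ B.hot]
19. n14.pre = 19  [terminal]
20. n11.acc = true  [f.pre > 18]
21. n11.tag = false  [f.pre > 19]
22. n15.wid = -3  [terminal]
23. n1.tag = "mxwppn"  [C.acc ++ "n"]
24. n1.val = -9  [g.wid - 6]
25. n0.acc = true  [true]
26. n0.tag = true  [A.val > -10]

"mxwppn"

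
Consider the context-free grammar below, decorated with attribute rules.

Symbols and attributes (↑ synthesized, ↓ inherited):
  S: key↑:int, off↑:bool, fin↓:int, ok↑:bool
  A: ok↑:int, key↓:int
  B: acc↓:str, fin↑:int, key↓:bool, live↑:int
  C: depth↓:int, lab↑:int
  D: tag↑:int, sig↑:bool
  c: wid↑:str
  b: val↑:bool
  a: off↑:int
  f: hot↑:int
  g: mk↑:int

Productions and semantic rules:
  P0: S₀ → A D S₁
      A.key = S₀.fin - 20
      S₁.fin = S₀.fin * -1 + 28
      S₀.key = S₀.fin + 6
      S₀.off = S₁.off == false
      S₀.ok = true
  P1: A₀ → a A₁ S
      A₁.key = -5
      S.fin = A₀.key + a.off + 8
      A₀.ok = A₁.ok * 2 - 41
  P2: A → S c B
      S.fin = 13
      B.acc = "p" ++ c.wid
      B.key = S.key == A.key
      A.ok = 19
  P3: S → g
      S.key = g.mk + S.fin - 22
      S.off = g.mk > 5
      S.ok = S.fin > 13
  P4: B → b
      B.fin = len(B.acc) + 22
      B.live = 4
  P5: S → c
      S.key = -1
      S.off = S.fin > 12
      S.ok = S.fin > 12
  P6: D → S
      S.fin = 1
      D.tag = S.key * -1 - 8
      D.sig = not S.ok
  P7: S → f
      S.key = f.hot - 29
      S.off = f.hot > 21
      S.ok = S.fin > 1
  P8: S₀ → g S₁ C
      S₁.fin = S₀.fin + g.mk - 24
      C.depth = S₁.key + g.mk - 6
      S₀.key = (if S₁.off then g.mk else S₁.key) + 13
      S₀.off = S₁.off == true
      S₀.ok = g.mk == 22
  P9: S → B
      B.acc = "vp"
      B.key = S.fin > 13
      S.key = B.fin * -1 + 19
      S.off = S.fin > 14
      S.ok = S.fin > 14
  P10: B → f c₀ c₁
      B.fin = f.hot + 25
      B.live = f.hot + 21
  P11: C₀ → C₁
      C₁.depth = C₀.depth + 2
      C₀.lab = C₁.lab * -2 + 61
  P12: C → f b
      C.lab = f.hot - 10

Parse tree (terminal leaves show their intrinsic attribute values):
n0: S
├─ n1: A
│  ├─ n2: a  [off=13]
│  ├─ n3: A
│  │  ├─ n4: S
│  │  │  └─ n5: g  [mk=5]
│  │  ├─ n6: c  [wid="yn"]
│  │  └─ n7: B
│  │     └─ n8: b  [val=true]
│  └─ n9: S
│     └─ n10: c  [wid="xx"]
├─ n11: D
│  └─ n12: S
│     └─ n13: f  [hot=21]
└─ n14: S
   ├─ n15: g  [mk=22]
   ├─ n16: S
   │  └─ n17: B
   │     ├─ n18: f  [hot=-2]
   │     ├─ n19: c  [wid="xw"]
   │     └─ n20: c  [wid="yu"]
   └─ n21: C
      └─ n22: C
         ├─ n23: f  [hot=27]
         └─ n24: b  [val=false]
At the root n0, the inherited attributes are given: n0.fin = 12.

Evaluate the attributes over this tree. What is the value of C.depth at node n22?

14

1. n0.fin = 12  [given at root]
2. n1.key = -8  [S₀.fin - 20]
3. n2.off = 13  [terminal]
4. n3.key = -5  [-5]
5. n4.fin = 13  [13]
6. n5.mk = 5  [terminal]
7. n4.key = -4  [g.mk + S.fin - 22]
8. n4.off = false  [g.mk > 5]
9. n4.ok = false  [S.fin > 13]
10. n6.wid = "yn"  [terminal]
11. n7.acc = "pyn"  ["p" ++ c.wid]
12. n7.key = false  [S.key == A.key]
13. n8.val = true  [terminal]
14. n7.fin = 25  [len(B.acc) + 22]
15. n7.live = 4  [4]
16. n3.ok = 19  [19]
17. n9.fin = 13  [A₀.key + a.off + 8]
18. n10.wid = "xx"  [terminal]
19. n9.key = -1  [-1]
20. n9.off = true  [S.fin > 12]
21. n9.ok = true  [S.fin > 12]
22. n1.ok = -3  [A₁.ok * 2 - 41]
23. n12.fin = 1  [1]
24. n13.hot = 21  [terminal]
25. n12.key = -8  [f.hot - 29]
26. n12.off = false  [f.hot > 21]
27. n12.ok = false  [S.fin > 1]
28. n11.tag = 0  [S.key * -1 - 8]
29. n11.sig = true  [not S.ok]
30. n14.fin = 16  [S₀.fin * -1 + 28]
31. n15.mk = 22  [terminal]
32. n16.fin = 14  [S₀.fin + g.mk - 24]
33. n17.acc = "vp"  ["vp"]
34. n17.key = true  [S.fin > 13]
35. n18.hot = -2  [terminal]
36. n19.wid = "xw"  [terminal]
37. n20.wid = "yu"  [terminal]
38. n17.fin = 23  [f.hot + 25]
39. n17.live = 19  [f.hot + 21]
40. n16.key = -4  [B.fin * -1 + 19]
41. n16.off = false  [S.fin > 14]
42. n16.ok = false  [S.fin > 14]
43. n21.depth = 12  [S₁.key + g.mk - 6]
44. n22.depth = 14  [C₀.depth + 2]
45. n23.hot = 27  [terminal]
46. n24.val = false  [terminal]
47. n22.lab = 17  [f.hot - 10]
48. n21.lab = 27  [C₁.lab * -2 + 61]
49. n14.key = 9  [(if S₁.off then g.mk else S₁.key) + 13]
50. n14.off = false  [S₁.off == true]
51. n14.ok = true  [g.mk == 22]
52. n0.key = 18  [S₀.fin + 6]
53. n0.off = true  [S₁.off == false]
54. n0.ok = true  [true]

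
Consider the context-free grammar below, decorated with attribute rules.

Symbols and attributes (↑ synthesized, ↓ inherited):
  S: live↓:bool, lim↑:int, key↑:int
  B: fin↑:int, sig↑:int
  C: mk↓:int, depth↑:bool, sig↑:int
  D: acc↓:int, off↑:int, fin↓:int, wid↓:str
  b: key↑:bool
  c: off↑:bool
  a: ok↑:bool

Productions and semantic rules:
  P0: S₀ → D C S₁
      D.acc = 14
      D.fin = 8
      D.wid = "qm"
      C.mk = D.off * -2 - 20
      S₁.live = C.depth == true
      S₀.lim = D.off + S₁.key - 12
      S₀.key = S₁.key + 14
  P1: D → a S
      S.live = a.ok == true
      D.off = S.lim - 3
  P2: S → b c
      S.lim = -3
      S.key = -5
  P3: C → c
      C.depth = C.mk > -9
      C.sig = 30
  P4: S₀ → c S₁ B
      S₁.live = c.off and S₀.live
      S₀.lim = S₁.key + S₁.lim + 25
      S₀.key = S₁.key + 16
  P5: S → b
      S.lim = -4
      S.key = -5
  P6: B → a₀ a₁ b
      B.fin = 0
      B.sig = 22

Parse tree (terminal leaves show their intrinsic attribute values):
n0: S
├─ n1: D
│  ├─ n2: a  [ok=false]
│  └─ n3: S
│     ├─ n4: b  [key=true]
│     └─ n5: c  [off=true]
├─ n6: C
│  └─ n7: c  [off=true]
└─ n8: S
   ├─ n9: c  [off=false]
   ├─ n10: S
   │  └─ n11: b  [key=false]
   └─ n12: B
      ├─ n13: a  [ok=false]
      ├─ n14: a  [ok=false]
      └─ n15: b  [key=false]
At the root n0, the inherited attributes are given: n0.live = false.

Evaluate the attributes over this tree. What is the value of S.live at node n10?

1. n0.live = false  [given at root]
2. n1.acc = 14  [14]
3. n1.fin = 8  [8]
4. n1.wid = "qm"  ["qm"]
5. n2.ok = false  [terminal]
6. n3.live = false  [a.ok == true]
7. n4.key = true  [terminal]
8. n5.off = true  [terminal]
9. n3.lim = -3  [-3]
10. n3.key = -5  [-5]
11. n1.off = -6  [S.lim - 3]
12. n6.mk = -8  [D.off * -2 - 20]
13. n7.off = true  [terminal]
14. n6.depth = true  [C.mk > -9]
15. n6.sig = 30  [30]
16. n8.live = true  [C.depth == true]
17. n9.off = false  [terminal]
18. n10.live = false  [c.off and S₀.live]
19. n11.key = false  [terminal]
20. n10.lim = -4  [-4]
21. n10.key = -5  [-5]
22. n13.ok = false  [terminal]
23. n14.ok = false  [terminal]
24. n15.key = false  [terminal]
25. n12.fin = 0  [0]
26. n12.sig = 22  [22]
27. n8.lim = 16  [S₁.key + S₁.lim + 25]
28. n8.key = 11  [S₁.key + 16]
29. n0.lim = -7  [D.off + S₁.key - 12]
30. n0.key = 25  [S₁.key + 14]

false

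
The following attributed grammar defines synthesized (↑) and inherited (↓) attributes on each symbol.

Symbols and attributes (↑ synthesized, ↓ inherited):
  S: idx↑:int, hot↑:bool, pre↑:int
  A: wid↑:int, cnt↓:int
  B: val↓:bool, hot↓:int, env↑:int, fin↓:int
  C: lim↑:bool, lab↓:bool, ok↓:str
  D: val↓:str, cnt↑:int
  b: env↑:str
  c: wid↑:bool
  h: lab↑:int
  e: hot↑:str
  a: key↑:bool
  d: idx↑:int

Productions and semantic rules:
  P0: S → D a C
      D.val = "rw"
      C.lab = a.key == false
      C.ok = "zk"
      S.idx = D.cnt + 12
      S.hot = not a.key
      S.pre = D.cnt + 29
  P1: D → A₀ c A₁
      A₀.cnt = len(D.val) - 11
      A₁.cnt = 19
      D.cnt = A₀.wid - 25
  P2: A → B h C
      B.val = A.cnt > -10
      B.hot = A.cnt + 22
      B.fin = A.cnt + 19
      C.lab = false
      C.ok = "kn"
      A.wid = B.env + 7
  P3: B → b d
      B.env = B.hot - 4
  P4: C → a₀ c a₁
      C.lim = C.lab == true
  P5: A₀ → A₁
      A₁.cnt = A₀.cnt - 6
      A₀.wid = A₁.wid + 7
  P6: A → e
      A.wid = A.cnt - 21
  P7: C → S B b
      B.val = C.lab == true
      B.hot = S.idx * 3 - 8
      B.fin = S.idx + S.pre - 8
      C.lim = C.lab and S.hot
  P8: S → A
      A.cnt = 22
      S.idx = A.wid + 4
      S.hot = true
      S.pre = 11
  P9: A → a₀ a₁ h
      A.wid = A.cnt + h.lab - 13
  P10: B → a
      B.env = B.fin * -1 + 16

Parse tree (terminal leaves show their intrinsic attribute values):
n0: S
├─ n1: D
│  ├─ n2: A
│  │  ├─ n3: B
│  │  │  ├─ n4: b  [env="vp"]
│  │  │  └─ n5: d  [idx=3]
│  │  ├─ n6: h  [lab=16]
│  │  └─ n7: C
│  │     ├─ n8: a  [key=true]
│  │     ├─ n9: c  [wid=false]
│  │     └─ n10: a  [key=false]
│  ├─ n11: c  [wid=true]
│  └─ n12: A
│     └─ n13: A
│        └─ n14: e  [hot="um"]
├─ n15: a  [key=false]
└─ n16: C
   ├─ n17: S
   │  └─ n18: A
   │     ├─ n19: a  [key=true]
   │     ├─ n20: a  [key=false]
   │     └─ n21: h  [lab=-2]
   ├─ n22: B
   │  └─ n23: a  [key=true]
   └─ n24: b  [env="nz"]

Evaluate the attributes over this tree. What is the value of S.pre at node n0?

20

1. n1.val = "rw"  ["rw"]
2. n2.cnt = -9  [len(D.val) - 11]
3. n3.val = true  [A.cnt > -10]
4. n3.hot = 13  [A.cnt + 22]
5. n3.fin = 10  [A.cnt + 19]
6. n4.env = "vp"  [terminal]
7. n5.idx = 3  [terminal]
8. n3.env = 9  [B.hot - 4]
9. n6.lab = 16  [terminal]
10. n7.lab = false  [false]
11. n7.ok = "kn"  ["kn"]
12. n8.key = true  [terminal]
13. n9.wid = false  [terminal]
14. n10.key = false  [terminal]
15. n7.lim = false  [C.lab == true]
16. n2.wid = 16  [B.env + 7]
17. n11.wid = true  [terminal]
18. n12.cnt = 19  [19]
19. n13.cnt = 13  [A₀.cnt - 6]
20. n14.hot = "um"  [terminal]
21. n13.wid = -8  [A.cnt - 21]
22. n12.wid = -1  [A₁.wid + 7]
23. n1.cnt = -9  [A₀.wid - 25]
24. n15.key = false  [terminal]
25. n16.lab = true  [a.key == false]
26. n16.ok = "zk"  ["zk"]
27. n18.cnt = 22  [22]
28. n19.key = true  [terminal]
29. n20.key = false  [terminal]
30. n21.lab = -2  [terminal]
31. n18.wid = 7  [A.cnt + h.lab - 13]
32. n17.idx = 11  [A.wid + 4]
33. n17.hot = true  [true]
34. n17.pre = 11  [11]
35. n22.val = true  [C.lab == true]
36. n22.hot = 25  [S.idx * 3 - 8]
37. n22.fin = 14  [S.idx + S.pre - 8]
38. n23.key = true  [terminal]
39. n22.env = 2  [B.fin * -1 + 16]
40. n24.env = "nz"  [terminal]
41. n16.lim = true  [C.lab and S.hot]
42. n0.idx = 3  [D.cnt + 12]
43. n0.hot = true  [not a.key]
44. n0.pre = 20  [D.cnt + 29]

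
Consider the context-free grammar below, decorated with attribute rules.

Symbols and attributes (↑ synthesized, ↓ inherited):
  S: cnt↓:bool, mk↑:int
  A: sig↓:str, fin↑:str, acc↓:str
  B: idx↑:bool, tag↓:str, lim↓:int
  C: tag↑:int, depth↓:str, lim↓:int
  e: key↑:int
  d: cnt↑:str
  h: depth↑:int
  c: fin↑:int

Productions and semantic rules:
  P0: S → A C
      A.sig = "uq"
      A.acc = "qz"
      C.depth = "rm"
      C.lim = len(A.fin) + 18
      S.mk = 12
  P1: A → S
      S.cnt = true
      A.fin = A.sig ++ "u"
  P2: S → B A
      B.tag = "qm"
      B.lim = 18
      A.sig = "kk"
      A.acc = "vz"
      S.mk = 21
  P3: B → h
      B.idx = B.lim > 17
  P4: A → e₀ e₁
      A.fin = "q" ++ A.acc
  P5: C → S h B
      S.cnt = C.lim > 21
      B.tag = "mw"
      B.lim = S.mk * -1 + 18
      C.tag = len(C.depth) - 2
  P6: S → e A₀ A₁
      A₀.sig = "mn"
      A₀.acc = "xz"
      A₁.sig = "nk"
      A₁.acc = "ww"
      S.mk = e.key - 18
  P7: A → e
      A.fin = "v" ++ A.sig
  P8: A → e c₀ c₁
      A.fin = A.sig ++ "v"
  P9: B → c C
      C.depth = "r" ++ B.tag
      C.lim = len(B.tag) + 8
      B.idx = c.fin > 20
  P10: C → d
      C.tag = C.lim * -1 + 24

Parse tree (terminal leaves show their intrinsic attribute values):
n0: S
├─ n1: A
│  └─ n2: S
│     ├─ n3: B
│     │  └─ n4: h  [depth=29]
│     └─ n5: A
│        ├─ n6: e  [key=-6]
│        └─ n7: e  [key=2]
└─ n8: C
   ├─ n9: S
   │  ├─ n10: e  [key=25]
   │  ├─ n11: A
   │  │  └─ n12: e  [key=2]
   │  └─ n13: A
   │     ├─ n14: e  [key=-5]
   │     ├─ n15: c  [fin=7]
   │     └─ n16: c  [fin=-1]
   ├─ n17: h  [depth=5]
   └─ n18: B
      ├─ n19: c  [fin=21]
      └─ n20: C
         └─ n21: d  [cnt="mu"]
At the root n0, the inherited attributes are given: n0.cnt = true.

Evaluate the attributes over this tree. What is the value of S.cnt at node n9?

1. n0.cnt = true  [given at root]
2. n1.sig = "uq"  ["uq"]
3. n1.acc = "qz"  ["qz"]
4. n2.cnt = true  [true]
5. n3.tag = "qm"  ["qm"]
6. n3.lim = 18  [18]
7. n4.depth = 29  [terminal]
8. n3.idx = true  [B.lim > 17]
9. n5.sig = "kk"  ["kk"]
10. n5.acc = "vz"  ["vz"]
11. n6.key = -6  [terminal]
12. n7.key = 2  [terminal]
13. n5.fin = "qvz"  ["q" ++ A.acc]
14. n2.mk = 21  [21]
15. n1.fin = "uqu"  [A.sig ++ "u"]
16. n8.depth = "rm"  ["rm"]
17. n8.lim = 21  [len(A.fin) + 18]
18. n9.cnt = false  [C.lim > 21]
19. n10.key = 25  [terminal]
20. n11.sig = "mn"  ["mn"]
21. n11.acc = "xz"  ["xz"]
22. n12.key = 2  [terminal]
23. n11.fin = "vmn"  ["v" ++ A.sig]
24. n13.sig = "nk"  ["nk"]
25. n13.acc = "ww"  ["ww"]
26. n14.key = -5  [terminal]
27. n15.fin = 7  [terminal]
28. n16.fin = -1  [terminal]
29. n13.fin = "nkv"  [A.sig ++ "v"]
30. n9.mk = 7  [e.key - 18]
31. n17.depth = 5  [terminal]
32. n18.tag = "mw"  ["mw"]
33. n18.lim = 11  [S.mk * -1 + 18]
34. n19.fin = 21  [terminal]
35. n20.depth = "rmw"  ["r" ++ B.tag]
36. n20.lim = 10  [len(B.tag) + 8]
37. n21.cnt = "mu"  [terminal]
38. n20.tag = 14  [C.lim * -1 + 24]
39. n18.idx = true  [c.fin > 20]
40. n8.tag = 0  [len(C.depth) - 2]
41. n0.mk = 12  [12]

false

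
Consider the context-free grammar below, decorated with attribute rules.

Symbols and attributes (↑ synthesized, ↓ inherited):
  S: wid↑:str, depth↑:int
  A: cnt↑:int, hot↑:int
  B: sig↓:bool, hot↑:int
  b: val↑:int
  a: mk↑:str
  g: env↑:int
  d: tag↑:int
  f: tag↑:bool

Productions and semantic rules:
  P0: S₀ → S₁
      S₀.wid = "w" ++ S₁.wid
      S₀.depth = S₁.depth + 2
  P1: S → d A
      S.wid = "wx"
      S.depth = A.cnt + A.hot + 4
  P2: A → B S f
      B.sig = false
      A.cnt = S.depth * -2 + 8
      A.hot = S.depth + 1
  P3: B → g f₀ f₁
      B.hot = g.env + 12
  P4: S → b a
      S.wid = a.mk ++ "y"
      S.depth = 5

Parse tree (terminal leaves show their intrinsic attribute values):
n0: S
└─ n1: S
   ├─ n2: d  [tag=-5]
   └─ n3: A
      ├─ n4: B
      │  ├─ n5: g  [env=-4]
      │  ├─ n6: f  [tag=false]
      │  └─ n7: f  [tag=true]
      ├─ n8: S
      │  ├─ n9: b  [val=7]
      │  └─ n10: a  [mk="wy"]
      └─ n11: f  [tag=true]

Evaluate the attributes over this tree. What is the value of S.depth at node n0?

10

1. n2.tag = -5  [terminal]
2. n4.sig = false  [false]
3. n5.env = -4  [terminal]
4. n6.tag = false  [terminal]
5. n7.tag = true  [terminal]
6. n4.hot = 8  [g.env + 12]
7. n9.val = 7  [terminal]
8. n10.mk = "wy"  [terminal]
9. n8.wid = "wyy"  [a.mk ++ "y"]
10. n8.depth = 5  [5]
11. n11.tag = true  [terminal]
12. n3.cnt = -2  [S.depth * -2 + 8]
13. n3.hot = 6  [S.depth + 1]
14. n1.wid = "wx"  ["wx"]
15. n1.depth = 8  [A.cnt + A.hot + 4]
16. n0.wid = "wwx"  ["w" ++ S₁.wid]
17. n0.depth = 10  [S₁.depth + 2]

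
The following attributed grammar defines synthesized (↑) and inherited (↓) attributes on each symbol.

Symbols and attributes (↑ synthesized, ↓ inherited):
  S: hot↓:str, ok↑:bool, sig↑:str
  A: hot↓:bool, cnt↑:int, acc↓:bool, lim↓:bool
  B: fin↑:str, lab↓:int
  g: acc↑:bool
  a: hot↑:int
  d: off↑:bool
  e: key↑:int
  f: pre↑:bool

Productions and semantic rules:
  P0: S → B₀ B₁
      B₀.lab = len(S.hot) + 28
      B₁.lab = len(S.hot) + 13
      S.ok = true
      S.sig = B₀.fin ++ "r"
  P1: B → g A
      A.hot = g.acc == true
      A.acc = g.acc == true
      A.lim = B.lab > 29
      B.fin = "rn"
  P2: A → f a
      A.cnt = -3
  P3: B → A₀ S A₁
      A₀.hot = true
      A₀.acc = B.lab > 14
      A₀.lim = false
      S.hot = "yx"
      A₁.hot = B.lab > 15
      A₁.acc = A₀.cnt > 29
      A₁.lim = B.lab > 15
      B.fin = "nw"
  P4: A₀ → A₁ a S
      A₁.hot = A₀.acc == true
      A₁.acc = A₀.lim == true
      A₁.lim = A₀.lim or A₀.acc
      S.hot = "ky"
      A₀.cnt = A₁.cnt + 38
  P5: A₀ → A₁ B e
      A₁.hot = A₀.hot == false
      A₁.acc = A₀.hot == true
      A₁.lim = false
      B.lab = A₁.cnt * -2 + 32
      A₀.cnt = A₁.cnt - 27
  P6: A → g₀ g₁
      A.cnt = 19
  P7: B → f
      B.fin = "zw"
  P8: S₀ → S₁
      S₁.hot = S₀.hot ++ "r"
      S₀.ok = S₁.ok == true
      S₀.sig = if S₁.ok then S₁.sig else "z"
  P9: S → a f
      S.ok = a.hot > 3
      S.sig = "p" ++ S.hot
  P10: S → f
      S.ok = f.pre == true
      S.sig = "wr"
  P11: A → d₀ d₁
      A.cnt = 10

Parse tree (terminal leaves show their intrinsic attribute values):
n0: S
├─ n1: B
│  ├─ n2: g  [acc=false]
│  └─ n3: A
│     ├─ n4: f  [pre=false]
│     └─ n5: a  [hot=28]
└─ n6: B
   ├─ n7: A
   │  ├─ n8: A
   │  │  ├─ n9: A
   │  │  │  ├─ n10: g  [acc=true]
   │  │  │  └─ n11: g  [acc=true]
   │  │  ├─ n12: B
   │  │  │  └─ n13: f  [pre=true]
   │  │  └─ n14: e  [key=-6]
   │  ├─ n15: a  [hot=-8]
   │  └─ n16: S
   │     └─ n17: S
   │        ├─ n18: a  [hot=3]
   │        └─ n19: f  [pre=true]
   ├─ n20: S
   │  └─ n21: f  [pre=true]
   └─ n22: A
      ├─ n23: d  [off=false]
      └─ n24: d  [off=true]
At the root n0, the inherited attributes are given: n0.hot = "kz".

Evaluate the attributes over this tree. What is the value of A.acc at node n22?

1. n0.hot = "kz"  [given at root]
2. n1.lab = 30  [len(S.hot) + 28]
3. n2.acc = false  [terminal]
4. n3.hot = false  [g.acc == true]
5. n3.acc = false  [g.acc == true]
6. n3.lim = true  [B.lab > 29]
7. n4.pre = false  [terminal]
8. n5.hot = 28  [terminal]
9. n3.cnt = -3  [-3]
10. n1.fin = "rn"  ["rn"]
11. n6.lab = 15  [len(S.hot) + 13]
12. n7.hot = true  [true]
13. n7.acc = true  [B.lab > 14]
14. n7.lim = false  [false]
15. n8.hot = true  [A₀.acc == true]
16. n8.acc = false  [A₀.lim == true]
17. n8.lim = true  [A₀.lim or A₀.acc]
18. n9.hot = false  [A₀.hot == false]
19. n9.acc = true  [A₀.hot == true]
20. n9.lim = false  [false]
21. n10.acc = true  [terminal]
22. n11.acc = true  [terminal]
23. n9.cnt = 19  [19]
24. n12.lab = -6  [A₁.cnt * -2 + 32]
25. n13.pre = true  [terminal]
26. n12.fin = "zw"  ["zw"]
27. n14.key = -6  [terminal]
28. n8.cnt = -8  [A₁.cnt - 27]
29. n15.hot = -8  [terminal]
30. n16.hot = "ky"  ["ky"]
31. n17.hot = "kyr"  [S₀.hot ++ "r"]
32. n18.hot = 3  [terminal]
33. n19.pre = true  [terminal]
34. n17.ok = false  [a.hot > 3]
35. n17.sig = "pkyr"  ["p" ++ S.hot]
36. n16.ok = false  [S₁.ok == true]
37. n16.sig = "z"  [if S₁.ok then S₁.sig else "z"]
38. n7.cnt = 30  [A₁.cnt + 38]
39. n20.hot = "yx"  ["yx"]
40. n21.pre = true  [terminal]
41. n20.ok = true  [f.pre == true]
42. n20.sig = "wr"  ["wr"]
43. n22.hot = false  [B.lab > 15]
44. n22.acc = true  [A₀.cnt > 29]
45. n22.lim = false  [B.lab > 15]
46. n23.off = false  [terminal]
47. n24.off = true  [terminal]
48. n22.cnt = 10  [10]
49. n6.fin = "nw"  ["nw"]
50. n0.ok = true  [true]
51. n0.sig = "rnr"  [B₀.fin ++ "r"]

true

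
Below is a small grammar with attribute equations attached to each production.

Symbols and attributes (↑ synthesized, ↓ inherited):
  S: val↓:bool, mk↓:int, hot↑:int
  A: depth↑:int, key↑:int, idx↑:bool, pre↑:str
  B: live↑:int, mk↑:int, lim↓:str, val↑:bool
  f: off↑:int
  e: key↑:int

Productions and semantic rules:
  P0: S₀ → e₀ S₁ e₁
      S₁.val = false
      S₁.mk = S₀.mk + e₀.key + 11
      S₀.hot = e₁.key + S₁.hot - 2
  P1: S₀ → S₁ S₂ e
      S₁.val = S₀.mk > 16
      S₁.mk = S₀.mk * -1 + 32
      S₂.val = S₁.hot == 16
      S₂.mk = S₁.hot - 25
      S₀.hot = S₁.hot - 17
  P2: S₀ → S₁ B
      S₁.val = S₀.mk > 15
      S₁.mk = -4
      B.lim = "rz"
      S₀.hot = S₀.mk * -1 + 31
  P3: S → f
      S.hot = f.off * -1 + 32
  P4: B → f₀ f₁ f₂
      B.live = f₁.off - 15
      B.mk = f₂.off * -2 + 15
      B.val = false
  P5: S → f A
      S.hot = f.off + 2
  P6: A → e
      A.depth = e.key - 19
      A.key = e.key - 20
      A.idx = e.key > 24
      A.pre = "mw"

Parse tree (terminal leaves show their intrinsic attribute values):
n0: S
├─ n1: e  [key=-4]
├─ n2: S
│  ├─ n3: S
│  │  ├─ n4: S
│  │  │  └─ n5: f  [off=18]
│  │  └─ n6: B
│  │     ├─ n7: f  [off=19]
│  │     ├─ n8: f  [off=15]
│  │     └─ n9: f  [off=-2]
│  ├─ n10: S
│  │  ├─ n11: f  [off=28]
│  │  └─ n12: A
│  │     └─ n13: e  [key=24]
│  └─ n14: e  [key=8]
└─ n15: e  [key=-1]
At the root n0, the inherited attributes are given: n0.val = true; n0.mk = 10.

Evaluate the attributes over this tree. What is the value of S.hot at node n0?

-4

1. n0.val = true  [given at root]
2. n0.mk = 10  [given at root]
3. n1.key = -4  [terminal]
4. n2.val = false  [false]
5. n2.mk = 17  [S₀.mk + e₀.key + 11]
6. n3.val = true  [S₀.mk > 16]
7. n3.mk = 15  [S₀.mk * -1 + 32]
8. n4.val = false  [S₀.mk > 15]
9. n4.mk = -4  [-4]
10. n5.off = 18  [terminal]
11. n4.hot = 14  [f.off * -1 + 32]
12. n6.lim = "rz"  ["rz"]
13. n7.off = 19  [terminal]
14. n8.off = 15  [terminal]
15. n9.off = -2  [terminal]
16. n6.live = 0  [f₁.off - 15]
17. n6.mk = 19  [f₂.off * -2 + 15]
18. n6.val = false  [false]
19. n3.hot = 16  [S₀.mk * -1 + 31]
20. n10.val = true  [S₁.hot == 16]
21. n10.mk = -9  [S₁.hot - 25]
22. n11.off = 28  [terminal]
23. n13.key = 24  [terminal]
24. n12.depth = 5  [e.key - 19]
25. n12.key = 4  [e.key - 20]
26. n12.idx = false  [e.key > 24]
27. n12.pre = "mw"  ["mw"]
28. n10.hot = 30  [f.off + 2]
29. n14.key = 8  [terminal]
30. n2.hot = -1  [S₁.hot - 17]
31. n15.key = -1  [terminal]
32. n0.hot = -4  [e₁.key + S₁.hot - 2]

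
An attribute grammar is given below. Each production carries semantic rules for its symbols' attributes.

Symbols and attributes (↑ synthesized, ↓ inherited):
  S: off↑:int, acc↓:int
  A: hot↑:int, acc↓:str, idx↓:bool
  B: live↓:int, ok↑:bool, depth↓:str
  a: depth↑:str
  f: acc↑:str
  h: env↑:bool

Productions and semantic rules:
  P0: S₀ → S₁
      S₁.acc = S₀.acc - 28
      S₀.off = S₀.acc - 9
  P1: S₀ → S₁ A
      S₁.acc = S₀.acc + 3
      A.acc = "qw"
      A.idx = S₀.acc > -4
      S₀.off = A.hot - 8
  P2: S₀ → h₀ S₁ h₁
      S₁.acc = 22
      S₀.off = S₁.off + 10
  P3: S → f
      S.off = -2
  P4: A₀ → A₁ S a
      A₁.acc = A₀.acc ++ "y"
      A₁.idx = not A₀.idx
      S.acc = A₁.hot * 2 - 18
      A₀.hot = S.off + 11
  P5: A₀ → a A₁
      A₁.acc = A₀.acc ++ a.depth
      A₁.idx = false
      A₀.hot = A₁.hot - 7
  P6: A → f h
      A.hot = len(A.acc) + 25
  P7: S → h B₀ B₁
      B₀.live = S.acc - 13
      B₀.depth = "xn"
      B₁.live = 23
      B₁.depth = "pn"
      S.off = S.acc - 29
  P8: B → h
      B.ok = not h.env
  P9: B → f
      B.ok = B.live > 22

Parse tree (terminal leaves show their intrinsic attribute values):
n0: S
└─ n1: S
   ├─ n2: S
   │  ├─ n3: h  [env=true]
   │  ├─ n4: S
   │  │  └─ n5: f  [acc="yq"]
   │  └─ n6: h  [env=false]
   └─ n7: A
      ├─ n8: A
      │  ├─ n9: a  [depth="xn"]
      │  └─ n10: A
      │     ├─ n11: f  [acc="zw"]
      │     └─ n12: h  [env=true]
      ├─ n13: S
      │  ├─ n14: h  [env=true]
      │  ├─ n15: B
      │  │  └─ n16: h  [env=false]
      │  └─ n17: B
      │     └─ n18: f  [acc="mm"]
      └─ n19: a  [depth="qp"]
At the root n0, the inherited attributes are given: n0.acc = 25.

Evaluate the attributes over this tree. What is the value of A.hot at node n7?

10

1. n0.acc = 25  [given at root]
2. n1.acc = -3  [S₀.acc - 28]
3. n2.acc = 0  [S₀.acc + 3]
4. n3.env = true  [terminal]
5. n4.acc = 22  [22]
6. n5.acc = "yq"  [terminal]
7. n4.off = -2  [-2]
8. n6.env = false  [terminal]
9. n2.off = 8  [S₁.off + 10]
10. n7.acc = "qw"  ["qw"]
11. n7.idx = true  [S₀.acc > -4]
12. n8.acc = "qwy"  [A₀.acc ++ "y"]
13. n8.idx = false  [not A₀.idx]
14. n9.depth = "xn"  [terminal]
15. n10.acc = "qwyxn"  [A₀.acc ++ a.depth]
16. n10.idx = false  [false]
17. n11.acc = "zw"  [terminal]
18. n12.env = true  [terminal]
19. n10.hot = 30  [len(A.acc) + 25]
20. n8.hot = 23  [A₁.hot - 7]
21. n13.acc = 28  [A₁.hot * 2 - 18]
22. n14.env = true  [terminal]
23. n15.live = 15  [S.acc - 13]
24. n15.depth = "xn"  ["xn"]
25. n16.env = false  [terminal]
26. n15.ok = true  [not h.env]
27. n17.live = 23  [23]
28. n17.depth = "pn"  ["pn"]
29. n18.acc = "mm"  [terminal]
30. n17.ok = true  [B.live > 22]
31. n13.off = -1  [S.acc - 29]
32. n19.depth = "qp"  [terminal]
33. n7.hot = 10  [S.off + 11]
34. n1.off = 2  [A.hot - 8]
35. n0.off = 16  [S₀.acc - 9]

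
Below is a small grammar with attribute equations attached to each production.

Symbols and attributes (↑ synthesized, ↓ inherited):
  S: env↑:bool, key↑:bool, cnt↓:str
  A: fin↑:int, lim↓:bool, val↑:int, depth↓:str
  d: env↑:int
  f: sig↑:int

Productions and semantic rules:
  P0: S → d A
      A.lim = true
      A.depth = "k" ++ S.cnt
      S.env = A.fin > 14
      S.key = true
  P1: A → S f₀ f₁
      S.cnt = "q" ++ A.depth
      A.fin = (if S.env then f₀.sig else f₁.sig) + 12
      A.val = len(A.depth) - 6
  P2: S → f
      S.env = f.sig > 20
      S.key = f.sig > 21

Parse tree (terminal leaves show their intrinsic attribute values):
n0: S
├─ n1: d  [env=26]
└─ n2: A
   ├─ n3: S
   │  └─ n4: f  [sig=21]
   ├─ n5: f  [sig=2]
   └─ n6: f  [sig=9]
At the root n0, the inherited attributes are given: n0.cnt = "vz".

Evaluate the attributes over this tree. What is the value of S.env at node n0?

false

1. n0.cnt = "vz"  [given at root]
2. n1.env = 26  [terminal]
3. n2.lim = true  [true]
4. n2.depth = "kvz"  ["k" ++ S.cnt]
5. n3.cnt = "qkvz"  ["q" ++ A.depth]
6. n4.sig = 21  [terminal]
7. n3.env = true  [f.sig > 20]
8. n3.key = false  [f.sig > 21]
9. n5.sig = 2  [terminal]
10. n6.sig = 9  [terminal]
11. n2.fin = 14  [(if S.env then f₀.sig else f₁.sig) + 12]
12. n2.val = -3  [len(A.depth) - 6]
13. n0.env = false  [A.fin > 14]
14. n0.key = true  [true]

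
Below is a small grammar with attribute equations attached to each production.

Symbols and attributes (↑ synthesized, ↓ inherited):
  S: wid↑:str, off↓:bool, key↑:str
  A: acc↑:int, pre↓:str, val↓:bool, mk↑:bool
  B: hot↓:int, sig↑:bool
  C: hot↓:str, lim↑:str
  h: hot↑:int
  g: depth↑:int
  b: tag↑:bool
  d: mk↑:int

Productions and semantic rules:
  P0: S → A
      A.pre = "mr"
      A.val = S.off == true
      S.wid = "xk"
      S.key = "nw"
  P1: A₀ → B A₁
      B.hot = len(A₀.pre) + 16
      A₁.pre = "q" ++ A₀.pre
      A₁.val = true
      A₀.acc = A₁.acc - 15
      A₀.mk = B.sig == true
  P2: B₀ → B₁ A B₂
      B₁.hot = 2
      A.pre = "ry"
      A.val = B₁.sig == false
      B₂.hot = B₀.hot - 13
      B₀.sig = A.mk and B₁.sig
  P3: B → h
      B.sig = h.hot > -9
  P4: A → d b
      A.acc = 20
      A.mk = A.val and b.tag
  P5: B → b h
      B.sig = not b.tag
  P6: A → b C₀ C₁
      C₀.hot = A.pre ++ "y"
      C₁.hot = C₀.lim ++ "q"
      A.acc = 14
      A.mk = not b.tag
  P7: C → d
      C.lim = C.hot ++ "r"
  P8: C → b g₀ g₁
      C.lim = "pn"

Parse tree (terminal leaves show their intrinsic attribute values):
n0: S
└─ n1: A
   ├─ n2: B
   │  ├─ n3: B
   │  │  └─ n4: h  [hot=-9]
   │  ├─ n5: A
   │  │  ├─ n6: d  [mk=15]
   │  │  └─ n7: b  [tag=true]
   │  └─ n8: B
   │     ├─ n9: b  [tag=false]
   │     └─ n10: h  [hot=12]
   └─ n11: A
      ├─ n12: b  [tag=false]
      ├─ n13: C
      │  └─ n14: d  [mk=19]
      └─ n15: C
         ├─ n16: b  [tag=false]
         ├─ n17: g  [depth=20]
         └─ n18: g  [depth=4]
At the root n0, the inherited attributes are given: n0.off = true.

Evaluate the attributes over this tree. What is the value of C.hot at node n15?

1. n0.off = true  [given at root]
2. n1.pre = "mr"  ["mr"]
3. n1.val = true  [S.off == true]
4. n2.hot = 18  [len(A₀.pre) + 16]
5. n3.hot = 2  [2]
6. n4.hot = -9  [terminal]
7. n3.sig = false  [h.hot > -9]
8. n5.pre = "ry"  ["ry"]
9. n5.val = true  [B₁.sig == false]
10. n6.mk = 15  [terminal]
11. n7.tag = true  [terminal]
12. n5.acc = 20  [20]
13. n5.mk = true  [A.val and b.tag]
14. n8.hot = 5  [B₀.hot - 13]
15. n9.tag = false  [terminal]
16. n10.hot = 12  [terminal]
17. n8.sig = true  [not b.tag]
18. n2.sig = false  [A.mk and B₁.sig]
19. n11.pre = "qmr"  ["q" ++ A₀.pre]
20. n11.val = true  [true]
21. n12.tag = false  [terminal]
22. n13.hot = "qmry"  [A.pre ++ "y"]
23. n14.mk = 19  [terminal]
24. n13.lim = "qmryr"  [C.hot ++ "r"]
25. n15.hot = "qmryrq"  [C₀.lim ++ "q"]
26. n16.tag = false  [terminal]
27. n17.depth = 20  [terminal]
28. n18.depth = 4  [terminal]
29. n15.lim = "pn"  ["pn"]
30. n11.acc = 14  [14]
31. n11.mk = true  [not b.tag]
32. n1.acc = -1  [A₁.acc - 15]
33. n1.mk = false  [B.sig == true]
34. n0.wid = "xk"  ["xk"]
35. n0.key = "nw"  ["nw"]

"qmryrq"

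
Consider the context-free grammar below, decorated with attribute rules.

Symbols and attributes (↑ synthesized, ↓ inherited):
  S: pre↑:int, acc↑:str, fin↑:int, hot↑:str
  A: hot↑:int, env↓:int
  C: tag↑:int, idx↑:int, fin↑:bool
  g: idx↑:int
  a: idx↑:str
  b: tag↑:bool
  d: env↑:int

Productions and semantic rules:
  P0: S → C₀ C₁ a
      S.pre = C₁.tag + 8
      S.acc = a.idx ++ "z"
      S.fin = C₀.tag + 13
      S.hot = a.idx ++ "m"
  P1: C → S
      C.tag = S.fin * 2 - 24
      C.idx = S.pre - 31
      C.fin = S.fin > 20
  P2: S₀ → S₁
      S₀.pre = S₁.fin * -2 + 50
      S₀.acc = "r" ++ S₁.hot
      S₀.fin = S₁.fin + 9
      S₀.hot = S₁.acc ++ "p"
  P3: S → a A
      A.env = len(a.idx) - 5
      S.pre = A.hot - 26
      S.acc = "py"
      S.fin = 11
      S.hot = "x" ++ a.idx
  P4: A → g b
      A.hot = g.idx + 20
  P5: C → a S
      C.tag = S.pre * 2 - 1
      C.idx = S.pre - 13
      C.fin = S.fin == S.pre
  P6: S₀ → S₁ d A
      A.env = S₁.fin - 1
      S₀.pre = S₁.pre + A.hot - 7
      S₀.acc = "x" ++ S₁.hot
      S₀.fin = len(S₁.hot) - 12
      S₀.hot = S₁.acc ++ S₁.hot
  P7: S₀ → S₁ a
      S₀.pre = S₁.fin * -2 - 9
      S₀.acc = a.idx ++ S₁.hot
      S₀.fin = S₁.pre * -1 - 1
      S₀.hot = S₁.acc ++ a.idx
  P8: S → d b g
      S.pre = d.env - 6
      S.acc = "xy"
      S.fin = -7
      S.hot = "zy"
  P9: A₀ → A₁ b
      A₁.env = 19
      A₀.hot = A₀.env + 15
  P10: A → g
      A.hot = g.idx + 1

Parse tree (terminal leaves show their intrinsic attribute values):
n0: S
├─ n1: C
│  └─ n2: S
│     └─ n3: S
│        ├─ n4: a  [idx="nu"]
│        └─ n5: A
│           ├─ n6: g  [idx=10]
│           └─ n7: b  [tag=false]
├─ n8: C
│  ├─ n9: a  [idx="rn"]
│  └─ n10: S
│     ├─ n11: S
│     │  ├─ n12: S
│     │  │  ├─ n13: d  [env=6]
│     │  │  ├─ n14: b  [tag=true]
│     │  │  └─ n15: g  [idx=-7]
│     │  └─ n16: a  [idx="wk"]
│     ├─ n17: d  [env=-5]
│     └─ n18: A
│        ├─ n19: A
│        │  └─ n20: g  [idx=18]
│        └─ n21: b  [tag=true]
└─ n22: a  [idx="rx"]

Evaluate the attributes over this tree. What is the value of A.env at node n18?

1. n4.idx = "nu"  [terminal]
2. n5.env = -3  [len(a.idx) - 5]
3. n6.idx = 10  [terminal]
4. n7.tag = false  [terminal]
5. n5.hot = 30  [g.idx + 20]
6. n3.pre = 4  [A.hot - 26]
7. n3.acc = "py"  ["py"]
8. n3.fin = 11  [11]
9. n3.hot = "xnu"  ["x" ++ a.idx]
10. n2.pre = 28  [S₁.fin * -2 + 50]
11. n2.acc = "rxnu"  ["r" ++ S₁.hot]
12. n2.fin = 20  [S₁.fin + 9]
13. n2.hot = "pyp"  [S₁.acc ++ "p"]
14. n1.tag = 16  [S.fin * 2 - 24]
15. n1.idx = -3  [S.pre - 31]
16. n1.fin = false  [S.fin > 20]
17. n9.idx = "rn"  [terminal]
18. n13.env = 6  [terminal]
19. n14.tag = true  [terminal]
20. n15.idx = -7  [terminal]
21. n12.pre = 0  [d.env - 6]
22. n12.acc = "xy"  ["xy"]
23. n12.fin = -7  [-7]
24. n12.hot = "zy"  ["zy"]
25. n16.idx = "wk"  [terminal]
26. n11.pre = 5  [S₁.fin * -2 - 9]
27. n11.acc = "wkzy"  [a.idx ++ S₁.hot]
28. n11.fin = -1  [S₁.pre * -1 - 1]
29. n11.hot = "xywk"  [S₁.acc ++ a.idx]
30. n17.env = -5  [terminal]
31. n18.env = -2  [S₁.fin - 1]
32. n19.env = 19  [19]
33. n20.idx = 18  [terminal]
34. n19.hot = 19  [g.idx + 1]
35. n21.tag = true  [terminal]
36. n18.hot = 13  [A₀.env + 15]
37. n10.pre = 11  [S₁.pre + A.hot - 7]
38. n10.acc = "xxywk"  ["x" ++ S₁.hot]
39. n10.fin = -8  [len(S₁.hot) - 12]
40. n10.hot = "wkzyxywk"  [S₁.acc ++ S₁.hot]
41. n8.tag = 21  [S.pre * 2 - 1]
42. n8.idx = -2  [S.pre - 13]
43. n8.fin = false  [S.fin == S.pre]
44. n22.idx = "rx"  [terminal]
45. n0.pre = 29  [C₁.tag + 8]
46. n0.acc = "rxz"  [a.idx ++ "z"]
47. n0.fin = 29  [C₀.tag + 13]
48. n0.hot = "rxm"  [a.idx ++ "m"]

-2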